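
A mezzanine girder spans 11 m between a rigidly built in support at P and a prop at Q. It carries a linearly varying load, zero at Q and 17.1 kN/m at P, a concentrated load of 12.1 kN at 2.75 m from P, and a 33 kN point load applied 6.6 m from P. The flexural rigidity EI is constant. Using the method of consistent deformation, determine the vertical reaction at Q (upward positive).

Take the reaction at Q as the redundant and release it; the primary structure is a cantilever fixed at P.
Free-end deflection of the primary structure under the applied loading (downward +):
  triangular load, peak 17.1 at the fixed end: w₀L⁴/(30EI) = 8345/EI
  point load 12.1 at a = 2.75: Pa²(3L − a)/(6EI) = 461.3/EI
  point load 33 at a = 6.6: Pa²(3L − a)/(6EI) = 6325/EI
  δ_0 = 15132/EI
Tip deflection under a unit load at Q: L³/(3EI) = 443.7/EI.
Compatibility at Q: δ_0 − R_Q·δ_{QQ} = 0, so R_Q = 15132/443.7 = 34.11 kN.

R_Q = 34.11 kN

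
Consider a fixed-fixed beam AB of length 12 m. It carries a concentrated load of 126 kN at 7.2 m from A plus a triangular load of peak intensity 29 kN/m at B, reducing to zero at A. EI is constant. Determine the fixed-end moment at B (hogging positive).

Take the two fixed-end moments M_A, M_B as redundants; the released structure is the simple span AB.
End rotations of the released simple span under the applied load (×1/EI):
  at A: point load 126 at a = 7.2: Pab(L + b)/(6LEI) = 1016/EI
  at B: point load 126 at a = 7.2: Pab(L + a)/(6LEI) = 1161/EI
  at A: triangular load, peak 29: 7w₀L³/(360EI) = 974.4/EI
  at B: triangular load, peak 29: w₀L³/(45EI) = 1114/EI
  θ_A0 = 1990/EI,  θ_B0 = 2275/EI
Flexibility coefficients: a unit moment at one end gives L/(3EI) there and L/(6EI) at the far end, so f₁₁ = f₂₂ = 4/EI and f₁₂ = f₂₁ = 2/EI.
Compatibility — zero rotation at each built-in end:
  4 M_A + 2 M_B = 1990
  2 M_A + 4 M_B = 2275
Solving the pair gives M_A = 284.4 kN·m and M_B = 426.5 kN·m (hogging).

M_B = 426.5 kN·m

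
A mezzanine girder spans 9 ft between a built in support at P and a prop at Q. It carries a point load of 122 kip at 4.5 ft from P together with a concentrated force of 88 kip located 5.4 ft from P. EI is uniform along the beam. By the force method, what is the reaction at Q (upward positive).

R_Q = 76.14 kip

Release the roller at Q. Primary structure: cantilever fixed at P.
Downward deflection at the released point Q due to the loads:
  point load 122 at a = 4.5: Pa²(3L − a)/(6EI) = 9264/EI
  point load 88 at a = 5.4: Pa²(3L − a)/(6EI) = 9238/EI
  δ_0 = 18502/EI
Flexibility coefficient — unit upward force at Q: δ_{QQ} = L³/(3EI) = 243/EI.
Compatibility at Q: δ_0 − R_Q·δ_{QQ} = 0, so R_Q = 18502/243 = 76.14 kip.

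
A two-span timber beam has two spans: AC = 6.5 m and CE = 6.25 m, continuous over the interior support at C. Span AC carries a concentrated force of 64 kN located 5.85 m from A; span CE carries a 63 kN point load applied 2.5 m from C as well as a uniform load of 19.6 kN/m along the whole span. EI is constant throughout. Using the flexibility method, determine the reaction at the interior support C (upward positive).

Take M_C as the redundant. Released structure: two simple spans AC and CE with a hinge at C.
End slopes at the hinge C, treating each span as simply supported:
  span AC: point load 64 at a = 5.85: Pab(L + a)/(6LEI) = 77.06/EI
  span CE: point load 63 at a = 2.5: Pab(L + b)/(6LEI) = 157.5/EI
  span CE: UDL 19.6: wL³/(24EI) = 199.4/EI
  relative rotation θ_0 = (77.06 + 356.9)/EI = 433.9/EI
A unit hogging moment at C produces rotation L₁/(3EI) + L₂/(3EI) = 4.25/EI.
Compatibility: M_C·(L₁+L₂)/(3EI) = θ_0, giving M_C = 102.1 kN·m (hogging).
Span AC, ΣM about A with M_C applied at C: R_C^{AC}·6.5 = 374.4 + 102.1, so R_C^{AC} = 73.31 kN and R_A = 64 − 73.31 = -9.308 kN.
Span CE, ΣM about E: R_C^{CE}·6.25 = 619.1 + 102.1, so R_C^{CE} = 115.4 kN and R_E = 185.5 − 115.4 = 70.11 kN.
R_C = 73.31 + 115.4 = 188.7 kN.

R_C = 188.7 kN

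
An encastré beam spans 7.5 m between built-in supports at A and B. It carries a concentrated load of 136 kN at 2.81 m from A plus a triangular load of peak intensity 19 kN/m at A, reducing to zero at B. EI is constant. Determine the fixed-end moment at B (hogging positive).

M_B = 125.2 kN·m

Release both end moments; the primary structure is a simply-supported span AB with redundants M_A and M_B.
On the primary (simply-supported) span, the end slopes from the loading are:
  at A: point load 136 at a = 2.81: Pab(L + b)/(6LEI) = 485.5/EI
  at B: point load 136 at a = 2.81: Pab(L + a)/(6LEI) = 410.6/EI
  at A: triangular load, peak 19: w₀L³/(45EI) = 178.1/EI
  at B: triangular load, peak 19: 7w₀L³/(360EI) = 155.9/EI
  θ_A0 = 663.6/EI,  θ_B0 = 566.5/EI
Flexibility coefficients: a unit moment at one end gives L/(3EI) there and L/(6EI) at the far end, so f₁₁ = f₂₂ = 2.5/EI and f₁₂ = f₂₁ = 1.25/EI.
Compatibility — zero rotation at each built-in end:
  2.5 M_A + 1.25 M_B = 663.6
  1.25 M_A + 2.5 M_B = 566.5
Solving the pair gives M_A = 202.9 kN·m and M_B = 125.2 kN·m (hogging).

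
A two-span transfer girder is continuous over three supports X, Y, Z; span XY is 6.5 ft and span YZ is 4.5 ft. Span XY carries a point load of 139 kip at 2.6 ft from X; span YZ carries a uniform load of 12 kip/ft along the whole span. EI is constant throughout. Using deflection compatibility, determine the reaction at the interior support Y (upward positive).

R_Y = 121 kip

Take M_Y as the redundant. Released structure: two simple spans XY and YZ with a hinge at Y.
Discontinuity in slope at Y on the released structure — sum the simple-span end rotations:
  span XY: point load 139 at a = 2.6: Pab(L + a)/(6LEI) = 328.9/EI
  span YZ: UDL 12: wL³/(24EI) = 45.56/EI
  relative rotation θ_0 = (328.9 + 45.56)/EI = 374.4/EI
A unit hogging moment at Y produces rotation L₁/(3EI) + L₂/(3EI) = 3.667/EI.
Compatibility: M_Y·(L₁+L₂)/(3EI) = θ_0, giving M_Y = 102.1 kip·ft (hogging).
Span XY, ΣM about X with M_Y applied at Y: R_Y^{XY}·6.5 = 361.4 + 102.1, so R_Y^{XY} = 71.31 kip and R_X = 139 − 71.31 = 67.69 kip.
Span YZ, ΣM about Z: R_Y^{YZ}·4.5 = 121.5 + 102.1, so R_Y^{YZ} = 49.69 kip and R_Z = 54 − 49.69 = 4.307 kip.
R_Y = 71.31 + 49.69 = 121 kip.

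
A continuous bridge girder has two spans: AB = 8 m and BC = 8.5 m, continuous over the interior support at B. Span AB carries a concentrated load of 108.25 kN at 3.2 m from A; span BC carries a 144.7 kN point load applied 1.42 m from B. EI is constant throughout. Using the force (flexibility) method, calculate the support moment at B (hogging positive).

M_B = 151.3 kN·m

Take M_B as the redundant. Released structure: two simple spans AB and BC with a hinge at B.
End slopes at the hinge B, treating each span as simply supported:
  span AB: point load 108.25 at a = 3.2: Pab(L + a)/(6LEI) = 388/EI
  span BC: point load 144.7 at a = 1.42: Pab(L + b)/(6LEI) = 444.4/EI
  relative rotation θ_0 = (388 + 444.4)/EI = 832.4/EI
A unit hogging moment at B produces rotation L₁/(3EI) + L₂/(3EI) = 5.5/EI.
Slope continuity at B: θ_0 = M_B·5.5/EI, so M_B = 832.4/5.5 = 151.3 kN·m (hogging).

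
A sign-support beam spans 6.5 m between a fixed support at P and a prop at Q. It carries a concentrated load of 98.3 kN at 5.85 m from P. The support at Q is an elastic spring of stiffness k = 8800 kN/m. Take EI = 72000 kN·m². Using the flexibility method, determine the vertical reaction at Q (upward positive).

R_Q = 76.74 kN

Release the roller at Q. Primary structure: cantilever fixed at P.
Deflection at Q on the released cantilever, summing each load's contribution:
  point load 98.3 at a = 5.85: Pa²(3L − a)/(6EI) = 7653/EI
Tip deflection under a unit load at Q: L³/(3EI) = 91.54/EI.
With EI = 72000 kN·m²: δ_0 = 0.1063 m and δ_{QQ} = 0.001271 m/kN.
Compatibility — the spring shortens by R_Q/k under the reaction it provides: δ_0 − R_Q·δ_{QQ} = R_Q/k. With 1/k = 0.000114 m/kN, R_Q = δ_0 / (δ_{QQ} + 1/k) = 0.1063 / (0.001271 + 0.000114) = 76.74 kN.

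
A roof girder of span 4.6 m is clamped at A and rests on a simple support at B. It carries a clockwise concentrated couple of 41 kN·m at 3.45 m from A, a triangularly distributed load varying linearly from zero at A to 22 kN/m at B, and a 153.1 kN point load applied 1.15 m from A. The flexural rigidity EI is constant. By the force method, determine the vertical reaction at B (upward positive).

Take the reaction at B as the redundant and release it; the primary structure is a cantilever fixed at A.
Deflection at B on the released cantilever, summing each load's contribution:
  clockwise couple 41 at a = 3.45: M₀a(2L − a)/(2EI) = 406.7/EI
  triangular load, peak 22 at the free end: 11w₀L⁴/(120EI) = 903/EI
  point load 153.1 at a = 1.15: Pa²(3L − a)/(6EI) = 426.9/EI
  δ_0 = 1737/EI
Tip deflection under a unit load at B: L³/(3EI) = 32.45/EI.
The prop prevents deflection at B: R_B = δ_0/δ_{BB} = 1737/32.45 = 53.52 kN.

R_B = 53.52 kN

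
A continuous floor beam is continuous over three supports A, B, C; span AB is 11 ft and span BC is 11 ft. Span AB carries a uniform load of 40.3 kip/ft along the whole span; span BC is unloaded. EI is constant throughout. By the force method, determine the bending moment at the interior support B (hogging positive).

Take M_B as the redundant. Released structure: two simple spans AB and BC with a hinge at B.
Rotations at B on the released spans (each span's end-slope, ×1/EI):
  span AB: UDL 40.3: wL³/(24EI) = 2235/EI
  relative rotation θ_0 = (2235 + 0)/EI = 2235/EI
A unit hogging moment at B produces rotation L₁/(3EI) + L₂/(3EI) = 7.333/EI.
Slope continuity at B: θ_0 = M_B·7.333/EI, so M_B = 2235/7.333 = 304.8 kip·ft (hogging).

M_B = 304.8 kip·ft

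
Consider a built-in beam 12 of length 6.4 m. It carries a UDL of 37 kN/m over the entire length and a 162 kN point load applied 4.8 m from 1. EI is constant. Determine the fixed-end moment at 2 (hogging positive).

Take the two fixed-end moments M_1, M_2 as redundants; the released structure is the simple span 12.
Simple-span end rotations at 1 and 2 under the given loads:
  at 1: UDL 37: wL³/(24EI) = 404.1/EI
  at 2: UDL 37: wL³/(24EI) = 404.1/EI
  at 1: point load 162 at a = 4.8: Pab(L + b)/(6LEI) = 259.2/EI
  at 2: point load 162 at a = 4.8: Pab(L + a)/(6LEI) = 362.9/EI
  θ_10 = 663.3/EI,  θ_20 = 767/EI
Flexibility coefficients: a unit moment at one end gives L/(3EI) there and L/(6EI) at the far end, so f₁₁ = f₂₂ = 2.133/EI and f₁₂ = f₂₁ = 1.067/EI.
Compatibility — zero rotation at each built-in end:
  2.133 M_1 + 1.067 M_2 = 663.3
  1.067 M_1 + 2.133 M_2 = 767
Solving the pair gives M_1 = 174.9 kN·m and M_2 = 272.1 kN·m (hogging).

M_2 = 272.1 kN·m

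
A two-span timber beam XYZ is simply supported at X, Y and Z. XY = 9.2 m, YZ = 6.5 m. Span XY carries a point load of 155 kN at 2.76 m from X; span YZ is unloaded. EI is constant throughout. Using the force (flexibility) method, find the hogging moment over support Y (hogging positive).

M_Y = 114.1 kN·m

Insert a hinge at Y; M_Y is the redundant, and each span becomes simply supported.
Rotations at Y on the released spans (each span's end-slope, ×1/EI):
  span XY: point load 155 at a = 2.76: Pab(L + a)/(6LEI) = 596.9/EI
  relative rotation θ_0 = (596.9 + 0)/EI = 596.9/EI
A unit hogging moment at Y produces rotation L₁/(3EI) + L₂/(3EI) = 5.233/EI.
Slope continuity at Y: θ_0 = M_Y·5.233/EI, so M_Y = 596.9/5.233 = 114.1 kN·m (hogging).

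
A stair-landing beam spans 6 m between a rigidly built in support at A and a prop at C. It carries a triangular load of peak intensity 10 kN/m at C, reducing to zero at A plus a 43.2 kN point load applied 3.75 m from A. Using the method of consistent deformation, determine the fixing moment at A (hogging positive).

Release the roller at C. Primary structure: cantilever fixed at A.
Free-end deflection of the primary structure under the applied loading (downward +):
  triangular load, peak 10 at the free end: 11w₀L⁴/(120EI) = 1188/EI
  point load 43.2 at a = 3.75: Pa²(3L − a)/(6EI) = 1443/EI
  δ_0 = 2631/EI
Flexibility coefficient — unit upward force at C: δ_{CC} = L³/(3EI) = 72/EI.
The prop prevents deflection at C: R_C = δ_0/δ_{CC} = 2631/72 = 36.54 kN.
Moment equilibrium about A: M_A = Σ(load moments about A) − R_C·L = 282 − 36.54×6 = 62.77 kN·m.

M_A = 62.77 kN·m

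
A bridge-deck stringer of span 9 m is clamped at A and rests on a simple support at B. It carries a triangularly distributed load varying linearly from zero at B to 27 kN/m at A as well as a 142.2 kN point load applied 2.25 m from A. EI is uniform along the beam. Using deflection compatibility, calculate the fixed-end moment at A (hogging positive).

M_A = 355.8 kN·m

Release the roller at B. Primary structure: cantilever fixed at A.
Deflection at B on the released cantilever, summing each load's contribution:
  triangular load, peak 27 at the fixed end: w₀L⁴/(30EI) = 5905/EI
  point load 142.2 at a = 2.25: Pa²(3L − a)/(6EI) = 2970/EI
  δ_0 = 8874/EI
Flexibility coefficient — unit upward force at B: δ_{BB} = L³/(3EI) = 243/EI.
Compatibility at B: δ_0 − R_B·δ_{BB} = 0, so R_B = 8874/243 = 36.52 kN.
Moment equilibrium about A: M_A = Σ(load moments about A) − R_B·L = 684.5 − 36.52×9 = 355.8 kN·m.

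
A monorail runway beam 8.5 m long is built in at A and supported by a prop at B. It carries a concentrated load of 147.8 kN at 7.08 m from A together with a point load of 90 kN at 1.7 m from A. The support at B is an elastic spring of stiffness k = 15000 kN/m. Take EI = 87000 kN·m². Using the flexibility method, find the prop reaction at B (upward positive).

Take the reaction at B as the redundant and release it; the primary structure is a cantilever fixed at A.
Primary-structure tip deflection at B by superposition:
  point load 147.8 at a = 7.08: Pa²(3L − a)/(6EI) = 22745/EI
  point load 90 at a = 1.7: Pa²(3L − a)/(6EI) = 1032/EI
  δ_0 = 23776/EI
Flexibility coefficient — unit upward force at B: δ_{BB} = L³/(3EI) = 204.7/EI.
With EI = 87000 kN·m²: δ_0 = 0.27329 m and δ_{BB} = 0.002353 m/kN.
Compatibility — the spring shortens by R_B/k under the reaction it provides: δ_0 − R_B·δ_{BB} = R_B/k. With 1/k = 0.000067 m/kN, R_B = δ_0 / (δ_{BB} + 1/k) = 0.27329 / (0.002353 + 0.000067) = 112.9 kN.

R_B = 112.9 kN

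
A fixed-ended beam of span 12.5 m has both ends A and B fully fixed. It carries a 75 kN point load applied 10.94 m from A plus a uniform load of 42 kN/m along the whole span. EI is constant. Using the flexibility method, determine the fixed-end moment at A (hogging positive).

Release both end moments; the primary structure is a simply-supported span AB with redundants M_A and M_B.
On the primary (simply-supported) span, the end slopes from the loading are:
  at A: point load 75 at a = 10.94: Pab(L + b)/(6LEI) = 240/EI
  at B: point load 75 at a = 10.94: Pab(L + a)/(6LEI) = 400/EI
  at A: UDL 42: wL³/(24EI) = 3418/EI
  at B: UDL 42: wL³/(24EI) = 3418/EI
  θ_A0 = 3658/EI,  θ_B0 = 3818/EI
Flexibility coefficients: a unit moment at one end gives L/(3EI) there and L/(6EI) at the far end, so f₁₁ = f₂₂ = 4.167/EI and f₁₂ = f₂₁ = 2.083/EI.
Compatibility — zero rotation at each built-in end:
  4.167 M_A + 2.083 M_B = 3658
  2.083 M_A + 4.167 M_B = 3818
Solving the pair gives M_A = 559.7 kN·m and M_B = 636.5 kN·m (hogging).

M_A = 559.7 kN·m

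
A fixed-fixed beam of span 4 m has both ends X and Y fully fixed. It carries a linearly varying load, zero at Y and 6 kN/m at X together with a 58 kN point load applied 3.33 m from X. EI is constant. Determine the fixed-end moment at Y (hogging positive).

Release both end moments; the primary structure is a simply-supported span XY with redundants M_X and M_Y.
End rotations of the released simple span under the applied load (×1/EI):
  at X: triangular load, peak 6: w₀L³/(45EI) = 8.533/EI
  at Y: triangular load, peak 6: 7w₀L³/(360EI) = 7.467/EI
  at X: point load 58 at a = 3.33: Pab(L + b)/(6LEI) = 25.18/EI
  at Y: point load 58 at a = 3.33: Pab(L + a)/(6LEI) = 39.52/EI
  θ_X0 = 33.71/EI,  θ_Y0 = 46.99/EI
Flexibility coefficients: a unit moment at one end gives L/(3EI) there and L/(6EI) at the far end, so f₁₁ = f₂₂ = 1.333/EI and f₁₂ = f₂₁ = 0.6667/EI.
Compatibility — zero rotation at each built-in end:
  1.333 M_X + 0.6667 M_Y = 33.71
  0.6667 M_X + 1.333 M_Y = 46.99
Solving the pair gives M_X = 10.22 kN·m and M_Y = 30.13 kN·m (hogging).

M_Y = 30.13 kN·m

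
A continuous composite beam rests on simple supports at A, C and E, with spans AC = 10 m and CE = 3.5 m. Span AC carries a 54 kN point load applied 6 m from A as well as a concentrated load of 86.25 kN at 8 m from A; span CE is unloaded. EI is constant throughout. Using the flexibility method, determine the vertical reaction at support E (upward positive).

R_E = -48.23 kN

Release continuity at C by inserting a hinge; the redundant is the internal moment M_C. The primary structure is two simply-supported spans AC and CE.
Discontinuity in slope at C on the released structure — sum the simple-span end rotations:
  span AC: point load 54 at a = 6: Pab(L + a)/(6LEI) = 345.6/EI
  span AC: point load 86.25 at a = 8: Pab(L + a)/(6LEI) = 414/EI
  relative rotation θ_0 = (759.6 + 0)/EI = 759.6/EI
A unit hogging moment at C produces rotation L₁/(3EI) + L₂/(3EI) = 4.5/EI.
Slope continuity at C: θ_0 = M_C·4.5/EI, so M_C = 759.6/4.5 = 168.8 kN·m (hogging).
Span CE, ΣM about E: R_C^{CE}·3.5 = 0 + 168.8, so R_C^{CE} = 48.23 kN and R_E = 0 − 48.23 = -48.23 kN.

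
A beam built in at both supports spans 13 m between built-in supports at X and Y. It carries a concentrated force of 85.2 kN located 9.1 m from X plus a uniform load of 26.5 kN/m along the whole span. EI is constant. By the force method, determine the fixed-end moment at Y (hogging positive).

M_Y = 536 kN·m

Take the two fixed-end moments M_X, M_Y as redundants; the released structure is the simple span XY.
End rotations of the released simple span under the applied load (×1/EI):
  at X: point load 85.2 at a = 9.1: Pab(L + b)/(6LEI) = 655.1/EI
  at Y: point load 85.2 at a = 9.1: Pab(L + a)/(6LEI) = 856.7/EI
  at X: UDL 26.5: wL³/(24EI) = 2426/EI
  at Y: UDL 26.5: wL³/(24EI) = 2426/EI
  θ_X0 = 3081/EI,  θ_Y0 = 3283/EI
Flexibility coefficients: a unit moment at one end gives L/(3EI) there and L/(6EI) at the far end, so f₁₁ = f₂₂ = 4.333/EI and f₁₂ = f₂₁ = 2.167/EI.
Compatibility — zero rotation at each built-in end:
  4.333 M_X + 2.167 M_Y = 3081
  2.167 M_X + 4.333 M_Y = 3283
Solving the pair gives M_X = 443 kN·m and M_Y = 536 kN·m (hogging).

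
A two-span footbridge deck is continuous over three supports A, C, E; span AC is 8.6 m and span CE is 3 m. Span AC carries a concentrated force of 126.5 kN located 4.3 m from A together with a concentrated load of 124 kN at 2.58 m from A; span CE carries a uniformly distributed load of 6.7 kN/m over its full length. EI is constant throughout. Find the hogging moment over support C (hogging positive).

Release continuity at C by inserting a hinge; the redundant is the internal moment M_C. The primary structure is two simply-supported spans AC and CE.
End slopes at the hinge C, treating each span as simply supported:
  span AC: point load 126.5 at a = 4.3: Pab(L + a)/(6LEI) = 584.7/EI
  span AC: point load 124 at a = 2.58: Pab(L + a)/(6LEI) = 417.3/EI
  span CE: UDL 6.7: wL³/(24EI) = 7.537/EI
  relative rotation θ_0 = (1002 + 7.537)/EI = 1010/EI
A unit hogging moment at C produces rotation L₁/(3EI) + L₂/(3EI) = 3.867/EI.
Compatibility: M_C·(L₁+L₂)/(3EI) = θ_0, giving M_C = 261.1 kN·m (hogging).

M_C = 261.1 kN·m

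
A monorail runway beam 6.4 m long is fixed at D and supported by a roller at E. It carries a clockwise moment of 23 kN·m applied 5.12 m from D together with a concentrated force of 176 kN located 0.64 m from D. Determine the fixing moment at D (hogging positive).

Remove the prop at E; the released (primary) structure is a cantilever built in at D.
Deflection at E on the released cantilever, summing each load's contribution:
  clockwise couple 23 at a = 5.12: M₀a(2L − a)/(2EI) = 452.2/EI
  point load 176 at a = 0.64: Pa²(3L − a)/(6EI) = 223/EI
  δ_0 = 675.2/EI
Flexibility coefficient — unit upward force at E: δ_{EE} = L³/(3EI) = 87.38/EI.
Compatibility at E: δ_0 − R_E·δ_{EE} = 0, so R_E = 675.2/87.38 = 7.727 kN.
Moment equilibrium about D: M_D = Σ(load moments about D) − R_E·L = 135.6 − 7.727×6.4 = 86.19 kN·m.

M_D = 86.19 kN·m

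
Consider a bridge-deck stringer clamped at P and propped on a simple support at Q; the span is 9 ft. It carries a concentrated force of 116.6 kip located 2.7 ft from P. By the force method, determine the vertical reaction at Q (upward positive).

Release the roller at Q. Primary structure: cantilever fixed at P.
Deflection at Q on the released cantilever, summing each load's contribution:
  point load 116.6 at a = 2.7: Pa²(3L − a)/(6EI) = 3443/EI
Flexibility coefficient — unit upward force at Q: δ_{QQ} = L³/(3EI) = 243/EI.
Compatibility at Q: δ_0 − R_Q·δ_{QQ} = 0, so R_Q = 3443/243 = 14.17 kip.

R_Q = 14.17 kip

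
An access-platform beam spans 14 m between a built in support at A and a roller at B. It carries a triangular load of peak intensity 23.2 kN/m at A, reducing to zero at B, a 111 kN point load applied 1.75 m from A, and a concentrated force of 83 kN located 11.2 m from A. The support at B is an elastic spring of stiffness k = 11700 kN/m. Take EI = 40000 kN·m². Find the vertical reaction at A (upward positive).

R_A = 263.3 kN

Release the roller at B. Primary structure: cantilever fixed at A.
Downward deflection at the released point B due to the loads:
  triangular load, peak 23.2 at the fixed end: w₀L⁴/(30EI) = 29708/EI
  point load 111 at a = 1.75: Pa²(3L − a)/(6EI) = 2280/EI
  point load 83 at a = 11.2: Pa²(3L − a)/(6EI) = 53446/EI
  δ_0 = 85435/EI
Tip deflection under a unit load at B: L³/(3EI) = 914.7/EI.
With EI = 40000 kN·m²: δ_0 = 2.1359 m and δ_{BB} = 0.022867 m/kN.
Compatibility — the spring shortens by R_B/k under the reaction it provides: δ_0 − R_B·δ_{BB} = R_B/k. With 1/k = 0.000085 m/kN, R_B = δ_0 / (δ_{BB} + 1/k) = 2.1359 / (0.022867 + 0.000085) = 93.06 kN.
Vertical equilibrium: R_A = ΣP − R_B = 356.4 − 93.06 = 263.3 kN.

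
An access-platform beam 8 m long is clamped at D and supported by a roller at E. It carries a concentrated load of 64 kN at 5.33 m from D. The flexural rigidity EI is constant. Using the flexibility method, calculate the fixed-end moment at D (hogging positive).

M_D = 75.92 kN·m

Choose R_E as the redundant. The primary structure is the cantilever fixed at D.
Downward deflection at the released point E due to the loads:
  point load 64 at a = 5.33: Pa²(3L − a)/(6EI) = 5658/EI
Tip deflection under a unit load at E: L³/(3EI) = 170.7/EI.
Compatibility at E: δ_0 − R_E·δ_{EE} = 0, so R_E = 5658/170.7 = 33.15 kN.
Moment equilibrium about D: M_D = Σ(load moments about D) − R_E·L = 341.1 − 33.15×8 = 75.92 kN·m.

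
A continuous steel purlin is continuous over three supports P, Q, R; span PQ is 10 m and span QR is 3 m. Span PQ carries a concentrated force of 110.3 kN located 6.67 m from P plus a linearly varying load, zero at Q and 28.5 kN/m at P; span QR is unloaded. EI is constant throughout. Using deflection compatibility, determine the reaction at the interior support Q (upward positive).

R_Q = 244.6 kN

Insert a hinge at Q; M_Q is the redundant, and each span becomes simply supported.
Rotations at Q on the released spans (each span's end-slope, ×1/EI):
  span PQ: point load 110.3 at a = 6.67: Pab(L + a)/(6LEI) = 680.7/EI
  span PQ: triangular load, peak 28.5: 7w₀L³/(360EI) = 554.2/EI
  relative rotation θ_0 = (1235 + 0)/EI = 1235/EI
A unit hogging moment at Q produces rotation L₁/(3EI) + L₂/(3EI) = 4.333/EI.
Slope continuity at Q: θ_0 = M_Q·4.333/EI, so M_Q = 1235/4.333 = 285 kN·m (hogging).
Span PQ, ΣM about P with M_Q applied at Q: R_Q^{PQ}·10 = 1211 + 285, so R_Q^{PQ} = 149.6 kN and R_P = 252.8 − 149.6 = 103.2 kN.
Span QR, ΣM about R: R_Q^{QR}·3 = 0 + 285, so R_Q^{QR} = 94.99 kN and R_R = 0 − 94.99 = -94.99 kN.
R_Q = 149.6 + 94.99 = 244.6 kN.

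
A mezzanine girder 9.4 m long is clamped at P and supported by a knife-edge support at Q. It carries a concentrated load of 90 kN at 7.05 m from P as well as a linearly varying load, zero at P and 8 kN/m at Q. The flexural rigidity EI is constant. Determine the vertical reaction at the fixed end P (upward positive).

R_P = 49.97 kN

Take the reaction at Q as the redundant and release it; the primary structure is a cantilever fixed at P.
Deflection at Q on the released cantilever, summing each load's contribution:
  point load 90 at a = 7.05: Pa²(3L − a)/(6EI) = 15768/EI
  triangular load, peak 8 at the free end: 11w₀L⁴/(120EI) = 5725/EI
  δ_0 = 21494/EI
Flexibility coefficient — unit upward force at Q: δ_{QQ} = L³/(3EI) = 276.9/EI.
Compatibility at Q: δ_0 − R_Q·δ_{QQ} = 0, so R_Q = 21494/276.9 = 77.63 kN.
Vertical equilibrium: R_P = ΣP − R_Q = 127.6 − 77.63 = 49.97 kN.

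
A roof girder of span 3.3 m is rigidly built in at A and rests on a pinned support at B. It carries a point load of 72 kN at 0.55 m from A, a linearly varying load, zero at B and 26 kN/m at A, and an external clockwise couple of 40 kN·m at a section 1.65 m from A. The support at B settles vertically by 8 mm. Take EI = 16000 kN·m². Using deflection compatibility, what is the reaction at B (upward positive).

Choose R_B as the redundant. The primary structure is the cantilever fixed at A.
Deflection at B on the released cantilever, summing each load's contribution:
  point load 72 at a = 0.55: Pa²(3L − a)/(6EI) = 33.94/EI
  triangular load, peak 26 at the fixed end: w₀L⁴/(30EI) = 102.8/EI
  clockwise couple 40 at a = 1.65: M₀a(2L − a)/(2EI) = 163.3/EI
  δ_0 = 300.1/EI
Flexibility coefficient — unit upward force at B: δ_{BB} = L³/(3EI) = 11.98/EI.
With EI = 16000 kN·m²: δ_0 = 0.018754 m and δ_{BB} = 0.000749 m/kN.
Compatibility — the beam at B must follow the support down by 0.008 m: δ_0 − R_B·δ_{BB} = 0.008, so R_B = (0.018754 − 0.008)/0.000749 = 14.36 kN.

R_B = 14.36 kN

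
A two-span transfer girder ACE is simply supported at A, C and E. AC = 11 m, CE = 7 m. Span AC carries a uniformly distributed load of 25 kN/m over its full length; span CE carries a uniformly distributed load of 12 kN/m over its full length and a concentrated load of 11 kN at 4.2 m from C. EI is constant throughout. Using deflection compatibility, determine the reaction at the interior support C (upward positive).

Take M_C as the redundant. Released structure: two simple spans AC and CE with a hinge at C.
End slopes at the hinge C, treating each span as simply supported:
  span AC: UDL 25: wL³/(24EI) = 1386/EI
  span CE: UDL 12: wL³/(24EI) = 171.5/EI
  span CE: point load 11 at a = 4.2: Pab(L + b)/(6LEI) = 30.18/EI
  relative rotation θ_0 = (1386 + 201.7)/EI = 1588/EI
A unit hogging moment at C produces rotation L₁/(3EI) + L₂/(3EI) = 6/EI.
Compatibility: M_C·(L₁+L₂)/(3EI) = θ_0, giving M_C = 264.7 kN·m (hogging).
Span AC, ΣM about A with M_C applied at C: R_C^{AC}·11 = 1512 + 264.7, so R_C^{AC} = 161.6 kN and R_A = 275 − 161.6 = 113.4 kN.
Span CE, ΣM about E: R_C^{CE}·7 = 324.8 + 264.7, so R_C^{CE} = 84.21 kN and R_E = 95 − 84.21 = 10.79 kN.
R_C = 161.6 + 84.21 = 245.8 kN.

R_C = 245.8 kN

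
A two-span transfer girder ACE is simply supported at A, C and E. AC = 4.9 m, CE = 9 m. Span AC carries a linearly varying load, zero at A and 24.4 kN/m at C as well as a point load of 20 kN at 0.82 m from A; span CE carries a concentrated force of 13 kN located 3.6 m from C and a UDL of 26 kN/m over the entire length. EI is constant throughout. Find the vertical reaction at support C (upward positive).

Take M_C as the redundant. Released structure: two simple spans AC and CE with a hinge at C.
Rotations at C on the released spans (each span's end-slope, ×1/EI):
  span AC: triangular load, peak 24.4: w₀L³/(45EI) = 63.79/EI
  span AC: point load 20 at a = 0.82: Pab(L + a)/(6LEI) = 13.02/EI
  span CE: point load 13 at a = 3.6: Pab(L + b)/(6LEI) = 67.39/EI
  span CE: UDL 26: wL³/(24EI) = 789.8/EI
  relative rotation θ_0 = (76.81 + 857.1)/EI = 934/EI
A unit hogging moment at C produces rotation L₁/(3EI) + L₂/(3EI) = 4.633/EI.
Compatibility: M_C·(L₁+L₂)/(3EI) = θ_0, giving M_C = 201.6 kN·m (hogging).
Span AC, ΣM about A with M_C applied at C: R_C^{AC}·4.9 = 211.7 + 201.6, so R_C^{AC} = 84.34 kN and R_A = 79.78 − 84.34 = -4.557 kN.
Span CE, ΣM about E: R_C^{CE}·9 = 1123 + 201.6, so R_C^{CE} = 147.2 kN and R_E = 247 − 147.2 = 99.8 kN.
R_C = 84.34 + 147.2 = 231.5 kN.

R_C = 231.5 kN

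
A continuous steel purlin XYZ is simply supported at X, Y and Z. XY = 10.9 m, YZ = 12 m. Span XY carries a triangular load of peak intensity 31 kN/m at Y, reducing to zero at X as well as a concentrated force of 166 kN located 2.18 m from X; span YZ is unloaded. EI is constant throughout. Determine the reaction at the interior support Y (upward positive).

R_Y = 180.8 kN

Insert a hinge at Y; M_Y is the redundant, and each span becomes simply supported.
End slopes at the hinge Y, treating each span as simply supported:
  span XY: triangular load, peak 31: w₀L³/(45EI) = 892.1/EI
  span XY: point load 166 at a = 2.18: Pab(L + a)/(6LEI) = 631.1/EI
  relative rotation θ_0 = (1523 + 0)/EI = 1523/EI
A unit hogging moment at Y produces rotation L₁/(3EI) + L₂/(3EI) = 7.633/EI.
Compatibility: M_Y·(L₁+L₂)/(3EI) = θ_0, giving M_Y = 199.6 kN·m (hogging).
Span XY, ΣM about X with M_Y applied at Y: R_Y^{XY}·10.9 = 1590 + 199.6, so R_Y^{XY} = 164.1 kN and R_X = 334.9 − 164.1 = 170.8 kN.
Span YZ, ΣM about Z: R_Y^{YZ}·12 = 0 + 199.6, so R_Y^{YZ} = 16.63 kN and R_Z = 0 − 16.63 = -16.63 kN.
R_Y = 164.1 + 16.63 = 180.8 kN.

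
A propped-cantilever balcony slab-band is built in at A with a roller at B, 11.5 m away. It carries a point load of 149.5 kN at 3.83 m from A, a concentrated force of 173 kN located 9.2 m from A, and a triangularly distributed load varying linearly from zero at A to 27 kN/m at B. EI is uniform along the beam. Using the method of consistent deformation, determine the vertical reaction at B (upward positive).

Release the roller at B. Primary structure: cantilever fixed at A.
Downward deflection at the released point B due to the loads:
  point load 149.5 at a = 3.83: Pa²(3L − a)/(6EI) = 11210/EI
  point load 173 at a = 9.2: Pa²(3L − a)/(6EI) = 61743/EI
  triangular load, peak 27 at the free end: 11w₀L⁴/(120EI) = 43288/EI
  δ_0 = 116241/EI
Flexibility coefficient — unit upward force at B: δ_{BB} = L³/(3EI) = 507/EI.
Compatibility at B: δ_0 − R_B·δ_{BB} = 0, so R_B = 116241/507 = 229.3 kN.

R_B = 229.3 kN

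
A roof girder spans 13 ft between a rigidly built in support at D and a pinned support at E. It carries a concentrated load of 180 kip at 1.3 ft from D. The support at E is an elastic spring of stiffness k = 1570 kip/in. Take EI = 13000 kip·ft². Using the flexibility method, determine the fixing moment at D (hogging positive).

Release the roller at E. Primary structure: cantilever fixed at D.
Primary-structure tip deflection at E by superposition:
  point load 180 at a = 1.3: Pa²(3L − a)/(6EI) = 1911/EI
Flexibility coefficient — unit upward force at E: δ_{EE} = L³/(3EI) = 732.3/EI.
With EI = 13000 kip·ft²: δ_0 = 0.14703 ft and δ_{EE} = 0.056333 ft/kip.
Compatibility — the spring shortens by R_E/k under the reaction it provides: δ_0 − R_E·δ_{EE} = R_E/k. With 1/k = 1/(1570×12) ft/kip = 0.000053 ft/kip, R_E = δ_0 / (δ_{EE} + 1/k) = 0.14703 / (0.056333 + 0.000053) = 2.608 kip.
Moment equilibrium about D: M_D = Σ(load moments about D) − R_E·L = 234 − 2.608×13 = 200.1 kip·ft.

M_D = 200.1 kip·ft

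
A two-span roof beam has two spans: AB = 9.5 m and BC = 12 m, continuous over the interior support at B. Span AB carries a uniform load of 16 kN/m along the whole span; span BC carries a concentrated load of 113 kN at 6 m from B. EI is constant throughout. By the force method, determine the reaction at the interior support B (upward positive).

Take M_B as the redundant. Released structure: two simple spans AB and BC with a hinge at B.
End slopes at the hinge B, treating each span as simply supported:
  span AB: UDL 16: wL³/(24EI) = 571.6/EI
  span BC: point load 113 at a = 6: Pab(L + b)/(6LEI) = 1017/EI
  relative rotation θ_0 = (571.6 + 1017)/EI = 1589/EI
A unit hogging moment at B produces rotation L₁/(3EI) + L₂/(3EI) = 7.167/EI.
Compatibility: M_B·(L₁+L₂)/(3EI) = θ_0, giving M_B = 221.7 kN·m (hogging).
Span AB, ΣM about A with M_B applied at B: R_B^{AB}·9.5 = 722 + 221.7, so R_B^{AB} = 99.33 kN and R_A = 152 − 99.33 = 52.67 kN.
Span BC, ΣM about C: R_B^{BC}·12 = 678 + 221.7, so R_B^{BC} = 74.97 kN and R_C = 113 − 74.97 = 38.03 kN.
R_B = 99.33 + 74.97 = 174.3 kN.

R_B = 174.3 kN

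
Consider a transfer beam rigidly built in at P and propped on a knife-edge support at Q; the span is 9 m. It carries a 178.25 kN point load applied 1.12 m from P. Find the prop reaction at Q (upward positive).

R_Q = 3.969 kN

Release the roller at Q. Primary structure: cantilever fixed at P.
Free-end deflection of the primary structure under the applied loading (downward +):
  point load 178.25 at a = 1.12: Pa²(3L − a)/(6EI) = 964.4/EI
Flexibility coefficient — unit upward force at Q: δ_{QQ} = L³/(3EI) = 243/EI.
Compatibility at Q: δ_0 − R_Q·δ_{QQ} = 0, so R_Q = 964.4/243 = 3.969 kN.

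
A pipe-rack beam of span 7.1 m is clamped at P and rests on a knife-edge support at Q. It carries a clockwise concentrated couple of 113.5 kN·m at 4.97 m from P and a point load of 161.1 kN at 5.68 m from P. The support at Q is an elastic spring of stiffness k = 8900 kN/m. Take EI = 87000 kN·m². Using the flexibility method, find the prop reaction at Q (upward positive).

Take the reaction at Q as the redundant and release it; the primary structure is a cantilever fixed at P.
Downward deflection at the released point Q due to the loads:
  clockwise couple 113.5 at a = 4.97: M₀a(2L − a)/(2EI) = 2603/EI
  point load 161.1 at a = 5.68: Pa²(3L − a)/(6EI) = 13531/EI
  δ_0 = 16134/EI
Flexibility coefficient — unit upward force at Q: δ_{QQ} = L³/(3EI) = 119.3/EI.
With EI = 87000 kN·m²: δ_0 = 0.18545 m and δ_{QQ} = 0.001371 m/kN.
Compatibility — the spring shortens by R_Q/k under the reaction it provides: δ_0 − R_Q·δ_{QQ} = R_Q/k. With 1/k = 0.000112 m/kN, R_Q = δ_0 / (δ_{QQ} + 1/k) = 0.18545 / (0.001371 + 0.000112) = 125 kN.

R_Q = 125 kN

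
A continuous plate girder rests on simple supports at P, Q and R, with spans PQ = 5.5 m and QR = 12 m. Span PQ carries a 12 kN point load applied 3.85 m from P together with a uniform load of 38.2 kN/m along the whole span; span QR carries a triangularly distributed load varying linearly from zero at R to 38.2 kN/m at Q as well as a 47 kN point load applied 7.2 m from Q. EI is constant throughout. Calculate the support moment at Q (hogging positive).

M_Q = 365.5 kN·m

Release continuity at Q by inserting a hinge; the redundant is the internal moment M_Q. The primary structure is two simply-supported spans PQ and QR.
Discontinuity in slope at Q on the released structure — sum the simple-span end rotations:
  span PQ: point load 12 at a = 3.85: Pab(L + a)/(6LEI) = 21.6/EI
  span PQ: UDL 38.2: wL³/(24EI) = 264.8/EI
  span QR: triangular load, peak 38.2: w₀L³/(45EI) = 1467/EI
  span QR: point load 47 at a = 7.2: Pab(L + b)/(6LEI) = 379/EI
  relative rotation θ_0 = (286.4 + 1846)/EI = 2132/EI
A unit hogging moment at Q produces rotation L₁/(3EI) + L₂/(3EI) = 5.833/EI.
Compatibility: M_Q·(L₁+L₂)/(3EI) = θ_0, giving M_Q = 365.5 kN·m (hogging).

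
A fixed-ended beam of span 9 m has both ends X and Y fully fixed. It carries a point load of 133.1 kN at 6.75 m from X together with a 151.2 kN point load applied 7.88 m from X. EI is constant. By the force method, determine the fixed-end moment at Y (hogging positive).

M_Y = 298.3 kN·m

Take the two fixed-end moments M_X, M_Y as redundants; the released structure is the simple span XY.
Simple-span end rotations at X and Y under the given loads:
  at X: point load 133.1 at a = 6.75: Pab(L + b)/(6LEI) = 421.1/EI
  at Y: point load 133.1 at a = 6.75: Pab(L + a)/(6LEI) = 589.6/EI
  at X: point load 151.2 at a = 7.88: Pab(L + b)/(6LEI) = 250.1/EI
  at Y: point load 151.2 at a = 7.88: Pab(L + a)/(6LEI) = 417.1/EI
  θ_X0 = 671.2/EI,  θ_Y0 = 1007/EI
Flexibility coefficients: a unit moment at one end gives L/(3EI) there and L/(6EI) at the far end, so f₁₁ = f₂₂ = 3/EI and f₁₂ = f₂₁ = 1.5/EI.
Compatibility — zero rotation at each built-in end:
  3 M_X + 1.5 M_Y = 671.2
  1.5 M_X + 3 M_Y = 1007
Solving the pair gives M_X = 74.6 kN·m and M_Y = 298.3 kN·m (hogging).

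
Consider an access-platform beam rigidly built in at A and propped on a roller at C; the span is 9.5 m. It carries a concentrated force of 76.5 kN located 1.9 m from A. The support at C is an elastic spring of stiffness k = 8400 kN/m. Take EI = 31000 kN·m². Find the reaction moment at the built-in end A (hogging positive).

M_A = 105.2 kN·m

Release the roller at C. Primary structure: cantilever fixed at A.
Primary-structure tip deflection at C by superposition:
  point load 76.5 at a = 1.9: Pa²(3L − a)/(6EI) = 1224/EI
Flexibility coefficient — unit upward force at C: δ_{CC} = L³/(3EI) = 285.8/EI.
With EI = 31000 kN·m²: δ_0 = 0.039495 m and δ_{CC} = 0.009219 m/kN.
Compatibility — the spring shortens by R_C/k under the reaction it provides: δ_0 − R_C·δ_{CC} = R_C/k. With 1/k = 0.000119 m/kN, R_C = δ_0 / (δ_{CC} + 1/k) = 0.039495 / (0.009219 + 0.000119) = 4.229 kN.
Moment equilibrium about A: M_A = Σ(load moments about A) − R_C·L = 145.3 − 4.229×9.5 = 105.2 kN·m.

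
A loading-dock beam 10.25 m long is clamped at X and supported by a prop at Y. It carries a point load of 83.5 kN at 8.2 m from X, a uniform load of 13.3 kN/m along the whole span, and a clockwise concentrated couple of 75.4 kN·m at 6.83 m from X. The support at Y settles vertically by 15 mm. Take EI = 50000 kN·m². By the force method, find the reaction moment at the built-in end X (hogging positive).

Remove the prop at Y; the released (primary) structure is a cantilever built in at X.
Downward deflection at the released point Y due to the loads:
  point load 83.5 at a = 8.2: Pa²(3L − a)/(6EI) = 21101/EI
  UDL 13.3: wL⁴/(8EI) = 18351/EI
  clockwise couple 75.4 at a = 6.83: M₀a(2L − a)/(2EI) = 3520/EI
  δ_0 = 42972/EI
Flexibility coefficient — unit upward force at Y: δ_{YY} = L³/(3EI) = 359/EI.
With EI = 50000 kN·m²: δ_0 = 0.85944 m and δ_{YY} = 0.007179 m/kN.
Compatibility — the beam at Y must follow the support down by 0.015 m: δ_0 − R_Y·δ_{YY} = 0.015, so R_Y = (0.85944 − 0.015)/0.007179 = 117.6 kN.
Moment equilibrium about X: M_X = Σ(load moments about X) − R_Y·L = 1459 − 117.6×10.25 = 253.1 kN·m.

M_X = 253.1 kN·m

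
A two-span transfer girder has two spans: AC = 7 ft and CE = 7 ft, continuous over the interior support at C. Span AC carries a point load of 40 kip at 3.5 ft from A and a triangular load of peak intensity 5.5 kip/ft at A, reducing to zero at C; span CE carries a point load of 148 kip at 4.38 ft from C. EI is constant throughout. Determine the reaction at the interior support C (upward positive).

R_C = 115.4 kip

Insert a hinge at C; M_C is the redundant, and each span becomes simply supported.
Rotations at C on the released spans (each span's end-slope, ×1/EI):
  span AC: point load 40 at a = 3.5: Pab(L + a)/(6LEI) = 122.5/EI
  span AC: triangular load, peak 5.5: 7w₀L³/(360EI) = 36.68/EI
  span CE: point load 148 at a = 4.38: Pab(L + b)/(6LEI) = 389/EI
  relative rotation θ_0 = (159.2 + 389)/EI = 548.2/EI
A unit hogging moment at C produces rotation L₁/(3EI) + L₂/(3EI) = 4.667/EI.
Compatibility: M_C·(L₁+L₂)/(3EI) = θ_0, giving M_C = 117.5 kip·ft (hogging).
Span AC, ΣM about A with M_C applied at C: R_C^{AC}·7 = 184.9 + 117.5, so R_C^{AC} = 43.2 kip and R_A = 59.25 − 43.2 = 16.05 kip.
Span CE, ΣM about E: R_C^{CE}·7 = 387.8 + 117.5, so R_C^{CE} = 72.18 kip and R_E = 148 − 72.18 = 75.82 kip.
R_C = 43.2 + 72.18 = 115.4 kip.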